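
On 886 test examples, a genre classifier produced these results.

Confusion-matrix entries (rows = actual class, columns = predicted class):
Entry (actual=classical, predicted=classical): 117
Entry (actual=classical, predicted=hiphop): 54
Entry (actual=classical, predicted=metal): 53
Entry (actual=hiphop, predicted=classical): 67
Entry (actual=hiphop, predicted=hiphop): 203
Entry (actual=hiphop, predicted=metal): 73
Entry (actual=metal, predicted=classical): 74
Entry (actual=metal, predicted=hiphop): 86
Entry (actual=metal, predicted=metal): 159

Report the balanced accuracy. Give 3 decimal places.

Balanced accuracy = mean of per-class recall.
  classical: recall = 117/224 = 0.5223
  hiphop: recall = 203/343 = 0.5918
  metal: recall = 159/319 = 0.4984
Mean = (0.5223 + 0.5918 + 0.4984) / 3 = 0.538

0.538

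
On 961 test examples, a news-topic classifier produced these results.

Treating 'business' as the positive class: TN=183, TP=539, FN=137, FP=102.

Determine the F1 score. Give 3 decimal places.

0.819

Precision = TP/(TP+FP) = 539/641 = 0.8409
Recall = TP/(TP+FN) = 539/676 = 0.7973
F1 = 2·TP/(2·TP+FP+FN) = 1078/1317 = 0.819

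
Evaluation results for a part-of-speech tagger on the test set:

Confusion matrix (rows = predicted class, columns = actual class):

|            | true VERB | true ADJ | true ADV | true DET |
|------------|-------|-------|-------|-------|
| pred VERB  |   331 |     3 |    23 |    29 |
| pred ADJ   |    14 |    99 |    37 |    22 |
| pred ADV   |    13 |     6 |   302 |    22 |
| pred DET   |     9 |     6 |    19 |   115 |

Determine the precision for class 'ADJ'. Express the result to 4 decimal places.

0.5756

Take TP from the diagonal, FP from the rest of the 'ADJ' prediction marginal, FN from the rest of the 'ADJ' actual marginal.
precision = TP/(TP+FP).
ADJ: TP=99, FP=14+37+22=73 → 99/172 = 0.57558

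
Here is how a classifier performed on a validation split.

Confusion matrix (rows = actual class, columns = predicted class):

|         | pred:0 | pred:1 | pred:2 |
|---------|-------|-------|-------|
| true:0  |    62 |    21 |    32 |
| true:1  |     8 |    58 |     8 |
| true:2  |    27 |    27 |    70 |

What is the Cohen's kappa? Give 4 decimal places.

Observed agreement pₒ = trace/N = 190/313 = 0.60703
Expected agreement pₑ = Σ (rowᵢ·colᵢ)/N² = (115·97 + 74·106 + 124·110)/313² = 0.33316
κ = (pₒ − pₑ)/(1 − pₑ) = (0.60703 − 0.33316)/(1 − 0.33316) = 0.4107

0.4107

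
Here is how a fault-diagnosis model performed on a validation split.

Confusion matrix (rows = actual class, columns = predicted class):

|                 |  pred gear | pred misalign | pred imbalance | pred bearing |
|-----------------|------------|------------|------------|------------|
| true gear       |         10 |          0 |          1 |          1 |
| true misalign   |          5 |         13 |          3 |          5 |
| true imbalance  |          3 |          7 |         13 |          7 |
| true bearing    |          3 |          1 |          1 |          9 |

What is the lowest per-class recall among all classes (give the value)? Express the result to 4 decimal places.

Per-class recall (TP/(TP+FN)):
  gear: TP=10, FN=0+1+1=2 → 10/12 = 0.83333
  misalign: TP=13, FN=5+3+5=13 → 13/26 = 0.50000
  imbalance: TP=13, FN=3+7+7=17 → 13/30 = 0.43333
  bearing: TP=9, FN=3+1+1=5 → 9/14 = 0.64286
Lowest is class 'imbalance' with recall = 0.4333.

0.4333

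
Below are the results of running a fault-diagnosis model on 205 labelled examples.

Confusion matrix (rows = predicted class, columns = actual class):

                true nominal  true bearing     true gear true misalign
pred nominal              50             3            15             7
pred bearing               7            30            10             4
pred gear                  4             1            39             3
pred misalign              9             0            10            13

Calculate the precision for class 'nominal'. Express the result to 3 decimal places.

0.667

Treat 'nominal' as positive and all other classes as negative.
precision = TP/(TP+FP).
nominal: TP=50, FP=3+15+7=25 → 50/75 = 0.6667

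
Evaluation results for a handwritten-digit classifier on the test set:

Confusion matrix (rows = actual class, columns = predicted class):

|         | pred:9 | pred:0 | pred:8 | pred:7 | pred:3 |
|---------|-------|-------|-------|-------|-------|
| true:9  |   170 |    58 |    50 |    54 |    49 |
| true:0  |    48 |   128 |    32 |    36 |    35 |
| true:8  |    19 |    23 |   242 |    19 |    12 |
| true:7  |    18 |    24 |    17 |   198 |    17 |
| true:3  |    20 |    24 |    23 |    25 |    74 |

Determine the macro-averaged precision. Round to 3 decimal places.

Per-class precision (TP/(TP+FP)):
  9: TP=170, FP=48+19+18+20=105 → 170/275 = 0.6182
  0: TP=128, FP=58+23+24+24=129 → 128/257 = 0.4981
  8: TP=242, FP=50+32+17+23=122 → 242/364 = 0.6648
  7: TP=198, FP=54+36+19+25=134 → 198/332 = 0.5964
  3: TP=74, FP=49+35+12+17=113 → 74/187 = 0.3957
Macro-precision = mean = (0.6182 + 0.4981 + 0.6648 + 0.5964 + 0.3957) / 5 = 0.555

0.555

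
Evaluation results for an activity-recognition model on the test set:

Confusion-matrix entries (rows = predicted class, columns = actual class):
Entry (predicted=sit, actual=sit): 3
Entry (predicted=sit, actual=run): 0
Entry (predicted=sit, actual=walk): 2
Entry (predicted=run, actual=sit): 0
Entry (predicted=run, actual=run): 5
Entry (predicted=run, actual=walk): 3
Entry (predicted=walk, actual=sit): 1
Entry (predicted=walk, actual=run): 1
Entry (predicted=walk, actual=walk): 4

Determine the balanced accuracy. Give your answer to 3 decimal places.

Balanced accuracy = mean of per-class recall.
  sit: recall = 3/4 = 0.7500
  run: recall = 5/6 = 0.8333
  walk: recall = 4/9 = 0.4444
Mean = (0.7500 + 0.8333 + 0.4444) / 3 = 0.676

0.676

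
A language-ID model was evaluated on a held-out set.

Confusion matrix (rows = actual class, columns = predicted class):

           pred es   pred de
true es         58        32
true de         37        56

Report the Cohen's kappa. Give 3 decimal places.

Observed agreement pₒ = trace/N = 114/183 = 0.6230
Expected agreement pₑ = Σ (rowᵢ·colᵢ)/N² = (90·95 + 93·88)/183² = 0.4997
κ = (pₒ − pₑ)/(1 − pₑ) = (0.6230 − 0.4997)/(1 − 0.4997) = 0.246

0.246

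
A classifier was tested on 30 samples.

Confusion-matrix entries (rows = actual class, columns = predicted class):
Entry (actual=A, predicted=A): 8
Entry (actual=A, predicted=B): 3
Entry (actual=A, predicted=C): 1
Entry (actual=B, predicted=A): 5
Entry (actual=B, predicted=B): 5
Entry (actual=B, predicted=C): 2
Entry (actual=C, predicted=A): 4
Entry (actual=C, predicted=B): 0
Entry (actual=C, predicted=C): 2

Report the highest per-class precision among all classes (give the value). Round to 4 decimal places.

0.6250

Per-class precision (TP/(TP+FP)):
  A: TP=8, FP=5+4=9 → 8/17 = 0.47059
  B: TP=5, FP=3+0=3 → 5/8 = 0.62500
  C: TP=2, FP=1+2=3 → 2/5 = 0.40000
Highest is class 'B' with precision = 0.6250.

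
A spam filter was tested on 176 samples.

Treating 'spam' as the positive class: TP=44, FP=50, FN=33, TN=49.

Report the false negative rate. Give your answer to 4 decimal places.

FNR = FN/(FN+TP) = 33/(33+44) = 0.4286

0.4286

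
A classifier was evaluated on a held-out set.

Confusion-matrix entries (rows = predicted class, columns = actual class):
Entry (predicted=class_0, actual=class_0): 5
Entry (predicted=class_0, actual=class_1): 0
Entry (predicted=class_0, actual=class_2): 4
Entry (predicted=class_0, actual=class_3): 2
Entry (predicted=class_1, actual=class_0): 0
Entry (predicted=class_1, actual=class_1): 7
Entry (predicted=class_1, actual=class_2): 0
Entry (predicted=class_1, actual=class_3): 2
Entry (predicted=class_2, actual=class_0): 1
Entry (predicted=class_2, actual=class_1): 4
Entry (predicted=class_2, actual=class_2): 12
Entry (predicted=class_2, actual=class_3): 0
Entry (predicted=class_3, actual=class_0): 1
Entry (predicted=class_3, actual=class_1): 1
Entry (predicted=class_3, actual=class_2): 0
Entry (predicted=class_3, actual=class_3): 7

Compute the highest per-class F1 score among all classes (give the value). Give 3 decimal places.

Per-class F1 score (2·TP/(2·TP+FP+FN)):
  class_0: TP=5, FP=0+4+2=6, FN=0+1+1=2 → 10/18 = 0.5556
  class_1: TP=7, FP=0+0+2=2, FN=0+4+1=5 → 14/21 = 0.6667
  class_2: TP=12, FP=1+4+0=5, FN=4+0+0=4 → 24/33 = 0.7273
  class_3: TP=7, FP=1+1+0=2, FN=2+2+0=4 → 14/20 = 0.7000
Highest is class 'class_2' with F1 score = 0.727.

0.727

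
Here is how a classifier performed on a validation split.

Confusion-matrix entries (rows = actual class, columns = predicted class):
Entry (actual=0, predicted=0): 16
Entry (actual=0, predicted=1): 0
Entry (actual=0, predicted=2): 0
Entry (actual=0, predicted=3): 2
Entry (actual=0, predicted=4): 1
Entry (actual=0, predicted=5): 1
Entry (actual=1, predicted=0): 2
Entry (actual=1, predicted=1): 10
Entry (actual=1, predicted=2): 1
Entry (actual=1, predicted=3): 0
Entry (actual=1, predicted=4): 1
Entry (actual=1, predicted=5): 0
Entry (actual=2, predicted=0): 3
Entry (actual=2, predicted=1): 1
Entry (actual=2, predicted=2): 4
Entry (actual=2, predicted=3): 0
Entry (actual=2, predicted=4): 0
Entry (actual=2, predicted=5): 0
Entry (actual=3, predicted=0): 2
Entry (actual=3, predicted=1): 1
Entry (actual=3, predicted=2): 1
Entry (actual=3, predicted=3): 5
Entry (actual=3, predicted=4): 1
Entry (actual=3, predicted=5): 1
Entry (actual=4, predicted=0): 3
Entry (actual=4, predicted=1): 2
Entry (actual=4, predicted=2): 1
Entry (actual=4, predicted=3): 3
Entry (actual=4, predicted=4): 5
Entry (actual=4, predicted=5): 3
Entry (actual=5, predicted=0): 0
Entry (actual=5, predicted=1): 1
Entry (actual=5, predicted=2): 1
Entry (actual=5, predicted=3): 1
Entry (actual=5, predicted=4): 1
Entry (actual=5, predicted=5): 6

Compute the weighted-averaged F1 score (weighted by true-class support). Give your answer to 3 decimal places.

0.560

Per-class F1 score (2·TP/(2·TP+FP+FN)):
  0: TP=16, FP=2+3+2+3+0=10, FN=0+0+2+1+1=4 → 32/46 = 0.6957
  1: TP=10, FP=0+1+1+2+1=5, FN=2+1+0+1+0=4 → 20/29 = 0.6897
  2: TP=4, FP=0+1+1+1+1=4, FN=3+1+0+0+0=4 → 8/16 = 0.5000
  3: TP=5, FP=2+0+0+3+1=6, FN=2+1+1+1+1=6 → 10/22 = 0.4545
  4: TP=5, FP=1+1+0+1+1=4, FN=3+2+1+3+3=12 → 10/26 = 0.3846
  5: TP=6, FP=1+0+0+1+3=5, FN=0+1+1+1+1=4 → 12/21 = 0.5714
Weighted-F1 score = Σ (supportᵢ/N)·F1 scoreᵢ with N=80: (20/80)·0.6957 + (14/80)·0.6897 + (8/80)·0.5000 + (11/80)·0.4545 + (17/80)·0.3846 + (10/80)·0.5714 = 0.560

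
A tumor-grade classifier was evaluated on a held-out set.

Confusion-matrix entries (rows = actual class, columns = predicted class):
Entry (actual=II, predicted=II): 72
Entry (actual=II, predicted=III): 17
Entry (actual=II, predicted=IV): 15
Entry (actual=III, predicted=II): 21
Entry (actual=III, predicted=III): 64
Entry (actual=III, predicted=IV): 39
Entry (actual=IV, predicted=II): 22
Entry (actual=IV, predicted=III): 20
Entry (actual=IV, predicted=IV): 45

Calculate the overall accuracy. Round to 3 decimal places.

0.575

Accuracy = trace / total = (72+64+45=181) / 315 = 181/315 = 0.575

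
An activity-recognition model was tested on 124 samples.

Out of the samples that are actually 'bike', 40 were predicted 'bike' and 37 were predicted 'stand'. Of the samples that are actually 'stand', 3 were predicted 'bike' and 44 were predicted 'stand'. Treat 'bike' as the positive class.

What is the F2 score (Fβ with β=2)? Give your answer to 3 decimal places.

0.570

Fβ = (1+β²)·TP / ((1+β²)·TP + β²·FN + FP), with β²=4
= 5·40 / (5·40 + 4·37 + 3) = 0.570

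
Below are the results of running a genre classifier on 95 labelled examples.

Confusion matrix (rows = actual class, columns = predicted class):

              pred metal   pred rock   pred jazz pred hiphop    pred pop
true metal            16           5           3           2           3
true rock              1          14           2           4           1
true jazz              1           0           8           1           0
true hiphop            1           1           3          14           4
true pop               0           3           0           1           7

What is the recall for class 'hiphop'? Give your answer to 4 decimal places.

recall = TP/(TP+FN).
hiphop: TP=14, FN=1+1+3+4=9 → 14/23 = 0.60870

0.6087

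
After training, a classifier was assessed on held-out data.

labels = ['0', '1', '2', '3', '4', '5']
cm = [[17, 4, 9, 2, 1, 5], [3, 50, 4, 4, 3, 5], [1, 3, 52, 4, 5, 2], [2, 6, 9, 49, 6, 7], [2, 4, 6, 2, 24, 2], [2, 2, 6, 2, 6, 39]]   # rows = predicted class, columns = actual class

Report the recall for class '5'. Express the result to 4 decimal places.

0.6500

One-vs-rest for '5': TP = diagonal; FP = other classes predicted '5'; FN = '5' predicted as other.
recall = TP/(TP+FN).
5: TP=39, FN=5+5+2+7+2=21 → 39/60 = 0.65000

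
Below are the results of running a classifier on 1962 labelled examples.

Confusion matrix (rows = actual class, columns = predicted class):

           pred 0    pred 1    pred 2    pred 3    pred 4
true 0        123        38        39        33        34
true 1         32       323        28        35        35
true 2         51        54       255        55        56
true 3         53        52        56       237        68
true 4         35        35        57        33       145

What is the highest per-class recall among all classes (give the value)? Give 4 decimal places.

Per-class recall (TP/(TP+FN)):
  0: TP=123, FN=38+39+33+34=144 → 123/267 = 0.46067
  1: TP=323, FN=32+28+35+35=130 → 323/453 = 0.71302
  2: TP=255, FN=51+54+55+56=216 → 255/471 = 0.54140
  3: TP=237, FN=53+52+56+68=229 → 237/466 = 0.50858
  4: TP=145, FN=35+35+57+33=160 → 145/305 = 0.47541
Highest is class '1' with recall = 0.7130.

0.7130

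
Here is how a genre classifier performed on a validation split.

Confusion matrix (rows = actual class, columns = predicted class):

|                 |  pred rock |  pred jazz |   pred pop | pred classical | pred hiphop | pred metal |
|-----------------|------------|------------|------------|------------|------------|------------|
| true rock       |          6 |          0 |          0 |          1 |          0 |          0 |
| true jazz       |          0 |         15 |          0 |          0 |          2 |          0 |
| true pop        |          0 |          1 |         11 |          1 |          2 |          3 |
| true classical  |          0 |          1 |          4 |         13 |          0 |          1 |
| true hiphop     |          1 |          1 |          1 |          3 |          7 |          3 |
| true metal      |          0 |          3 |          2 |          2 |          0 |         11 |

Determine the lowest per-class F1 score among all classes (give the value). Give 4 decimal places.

Per-class F1 score (2·TP/(2·TP+FP+FN)):
  rock: TP=6, FP=0+0+0+1+0=1, FN=0+0+1+0+0=1 → 12/14 = 0.85714
  jazz: TP=15, FP=0+1+1+1+3=6, FN=0+0+0+2+0=2 → 30/38 = 0.78947
  pop: TP=11, FP=0+0+4+1+2=7, FN=0+1+1+2+3=7 → 22/36 = 0.61111
  classical: TP=13, FP=1+0+1+3+2=7, FN=0+1+4+0+1=6 → 26/39 = 0.66667
  hiphop: TP=7, FP=0+2+2+0+0=4, FN=1+1+1+3+3=9 → 14/27 = 0.51852
  metal: TP=11, FP=0+0+3+1+3=7, FN=0+3+2+2+0=7 → 22/36 = 0.61111
Lowest is class 'hiphop' with F1 score = 0.5185.

0.5185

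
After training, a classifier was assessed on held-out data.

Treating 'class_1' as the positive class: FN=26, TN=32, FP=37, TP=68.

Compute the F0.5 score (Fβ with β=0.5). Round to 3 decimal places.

Fβ = (1+β²)·TP / ((1+β²)·TP + β²·FN + FP), with β²=1/4
= 1.25·68 / (1.25·68 + 0.25·26 + 37) = 0.661

0.661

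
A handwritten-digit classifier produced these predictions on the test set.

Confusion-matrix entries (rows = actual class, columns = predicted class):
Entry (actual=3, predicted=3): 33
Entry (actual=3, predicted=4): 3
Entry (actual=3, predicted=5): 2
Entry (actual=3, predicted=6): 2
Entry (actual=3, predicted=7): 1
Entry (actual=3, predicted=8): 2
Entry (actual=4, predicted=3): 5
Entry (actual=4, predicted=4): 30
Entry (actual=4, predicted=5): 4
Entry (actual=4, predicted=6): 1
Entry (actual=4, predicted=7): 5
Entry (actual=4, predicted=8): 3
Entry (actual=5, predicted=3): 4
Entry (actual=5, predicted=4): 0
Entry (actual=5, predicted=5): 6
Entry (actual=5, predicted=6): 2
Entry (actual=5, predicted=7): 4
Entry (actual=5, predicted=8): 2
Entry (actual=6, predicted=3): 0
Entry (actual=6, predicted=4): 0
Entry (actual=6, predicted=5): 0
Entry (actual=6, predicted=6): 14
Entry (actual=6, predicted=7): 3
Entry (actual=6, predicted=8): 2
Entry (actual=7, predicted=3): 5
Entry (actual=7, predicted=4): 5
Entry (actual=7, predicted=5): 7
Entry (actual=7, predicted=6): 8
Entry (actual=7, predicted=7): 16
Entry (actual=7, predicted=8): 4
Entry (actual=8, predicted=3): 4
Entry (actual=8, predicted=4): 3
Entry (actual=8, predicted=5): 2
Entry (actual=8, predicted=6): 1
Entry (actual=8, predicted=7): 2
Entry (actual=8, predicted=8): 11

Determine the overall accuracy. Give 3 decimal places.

Accuracy = trace / total = (33+30+6+14+16+11=110) / 196 = 110/196 = 0.561

0.561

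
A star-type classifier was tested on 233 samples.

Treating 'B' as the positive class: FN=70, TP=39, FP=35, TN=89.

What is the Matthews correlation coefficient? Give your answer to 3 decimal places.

MCC = (TP·TN − FP·FN) / √((TP+FP)(TP+FN)(TN+FP)(TN+FN))
Numerator = 39·89 − 35·70 = 1021
Denominator = √(74·109·124·159) = √159029256 = 12610.6802
MCC = 1021 / 12610.6802 = 0.081

0.081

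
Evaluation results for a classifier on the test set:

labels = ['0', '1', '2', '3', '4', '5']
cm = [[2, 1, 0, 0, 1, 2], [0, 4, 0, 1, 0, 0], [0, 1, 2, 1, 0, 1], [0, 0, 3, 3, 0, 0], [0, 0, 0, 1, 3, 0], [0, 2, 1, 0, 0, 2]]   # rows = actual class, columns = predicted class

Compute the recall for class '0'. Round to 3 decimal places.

Take TP from the diagonal, FP from the rest of the '0' prediction marginal, FN from the rest of the '0' actual marginal.
recall = TP/(TP+FN).
0: TP=2, FN=1+0+0+1+2=4 → 2/6 = 0.3333

0.333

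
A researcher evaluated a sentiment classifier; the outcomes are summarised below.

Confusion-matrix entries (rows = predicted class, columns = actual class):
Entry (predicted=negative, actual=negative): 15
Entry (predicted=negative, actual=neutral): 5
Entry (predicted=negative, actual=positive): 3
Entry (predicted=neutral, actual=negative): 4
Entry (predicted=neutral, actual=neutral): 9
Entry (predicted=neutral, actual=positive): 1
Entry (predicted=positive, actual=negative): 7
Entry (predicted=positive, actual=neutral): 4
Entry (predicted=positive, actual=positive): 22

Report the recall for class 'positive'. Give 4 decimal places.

One-vs-rest for 'positive': TP = diagonal; FP = other classes predicted 'positive'; FN = 'positive' predicted as other.
recall = TP/(TP+FN).
positive: TP=22, FN=3+1=4 → 22/26 = 0.84615

0.8462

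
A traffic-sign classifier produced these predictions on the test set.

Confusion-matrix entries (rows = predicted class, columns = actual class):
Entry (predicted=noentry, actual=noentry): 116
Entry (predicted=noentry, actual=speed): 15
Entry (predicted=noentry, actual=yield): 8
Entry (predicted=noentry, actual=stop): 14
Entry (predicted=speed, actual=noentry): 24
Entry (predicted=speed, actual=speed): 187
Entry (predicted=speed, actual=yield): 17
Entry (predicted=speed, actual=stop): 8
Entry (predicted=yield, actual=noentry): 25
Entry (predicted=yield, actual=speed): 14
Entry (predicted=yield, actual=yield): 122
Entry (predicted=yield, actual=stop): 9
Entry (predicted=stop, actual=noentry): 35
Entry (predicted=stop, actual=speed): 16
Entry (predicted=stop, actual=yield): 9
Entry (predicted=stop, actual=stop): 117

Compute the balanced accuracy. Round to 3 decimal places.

0.740

Balanced accuracy = mean of per-class recall.
  noentry: recall = 116/200 = 0.5800
  speed: recall = 187/232 = 0.8060
  yield: recall = 122/156 = 0.7821
  stop: recall = 117/148 = 0.7905
Mean = (0.5800 + 0.8060 + 0.7821 + 0.7905) / 4 = 0.740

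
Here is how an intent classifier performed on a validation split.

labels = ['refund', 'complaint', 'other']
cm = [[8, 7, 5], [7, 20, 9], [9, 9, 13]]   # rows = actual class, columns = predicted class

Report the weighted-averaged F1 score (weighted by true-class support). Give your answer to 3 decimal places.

0.473

Per-class F1 score (2·TP/(2·TP+FP+FN)):
  refund: TP=8, FP=7+9=16, FN=7+5=12 → 16/44 = 0.3636
  complaint: TP=20, FP=7+9=16, FN=7+9=16 → 40/72 = 0.5556
  other: TP=13, FP=5+9=14, FN=9+9=18 → 26/58 = 0.4483
Weighted-F1 score = Σ (supportᵢ/N)·F1 scoreᵢ with N=87: (20/87)·0.3636 + (36/87)·0.5556 + (31/87)·0.4483 = 0.473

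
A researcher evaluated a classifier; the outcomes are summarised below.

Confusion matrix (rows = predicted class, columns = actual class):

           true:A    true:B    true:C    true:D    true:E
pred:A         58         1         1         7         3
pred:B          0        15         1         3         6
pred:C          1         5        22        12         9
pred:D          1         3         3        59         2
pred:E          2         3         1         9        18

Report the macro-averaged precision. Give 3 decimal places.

0.658

Per-class precision (TP/(TP+FP)):
  A: TP=58, FP=1+1+7+3=12 → 58/70 = 0.8286
  B: TP=15, FP=0+1+3+6=10 → 15/25 = 0.6000
  C: TP=22, FP=1+5+12+9=27 → 22/49 = 0.4490
  D: TP=59, FP=1+3+3+2=9 → 59/68 = 0.8676
  E: TP=18, FP=2+3+1+9=15 → 18/33 = 0.5455
Macro-precision = mean = (0.8286 + 0.6000 + 0.4490 + 0.8676 + 0.5455) / 5 = 0.658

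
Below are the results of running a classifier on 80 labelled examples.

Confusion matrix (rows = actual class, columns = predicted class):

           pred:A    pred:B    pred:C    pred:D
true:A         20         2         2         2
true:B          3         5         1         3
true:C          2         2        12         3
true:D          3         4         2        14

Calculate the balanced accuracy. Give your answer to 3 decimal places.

0.607

Balanced accuracy = mean of per-class recall.
  A: recall = 20/26 = 0.7692
  B: recall = 5/12 = 0.4167
  C: recall = 12/19 = 0.6316
  D: recall = 14/23 = 0.6087
Mean = (0.7692 + 0.4167 + 0.6316 + 0.6087) / 4 = 0.607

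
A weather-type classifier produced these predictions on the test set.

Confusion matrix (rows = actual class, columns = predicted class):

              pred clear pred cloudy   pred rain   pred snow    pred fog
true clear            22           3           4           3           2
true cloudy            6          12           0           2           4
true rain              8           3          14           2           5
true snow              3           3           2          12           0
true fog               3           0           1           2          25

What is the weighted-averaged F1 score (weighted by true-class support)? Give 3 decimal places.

0.597

Per-class F1 score (2·TP/(2·TP+FP+FN)):
  clear: TP=22, FP=6+8+3+3=20, FN=3+4+3+2=12 → 44/76 = 0.5789
  cloudy: TP=12, FP=3+3+3+0=9, FN=6+0+2+4=12 → 24/45 = 0.5333
  rain: TP=14, FP=4+0+2+1=7, FN=8+3+2+5=18 → 28/53 = 0.5283
  snow: TP=12, FP=3+2+2+2=9, FN=3+3+2+0=8 → 24/41 = 0.5854
  fog: TP=25, FP=2+4+5+0=11, FN=3+0+1+2=6 → 50/67 = 0.7463
Weighted-F1 score = Σ (supportᵢ/N)·F1 scoreᵢ with N=141: (34/141)·0.5789 + (24/141)·0.5333 + (32/141)·0.5283 + (20/141)·0.5854 + (31/141)·0.7463 = 0.597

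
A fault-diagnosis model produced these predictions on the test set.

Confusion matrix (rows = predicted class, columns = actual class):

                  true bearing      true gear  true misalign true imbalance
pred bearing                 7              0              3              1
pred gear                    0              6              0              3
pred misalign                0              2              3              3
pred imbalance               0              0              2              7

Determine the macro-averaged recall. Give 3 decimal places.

0.656

Per-class recall (TP/(TP+FN)):
  bearing: TP=7, FN=0+0+0=0 → 7/7 = 1.0000
  gear: TP=6, FN=0+2+0=2 → 6/8 = 0.7500
  misalign: TP=3, FN=3+0+2=5 → 3/8 = 0.3750
  imbalance: TP=7, FN=1+3+3=7 → 7/14 = 0.5000
Macro-recall = mean = (1.0000 + 0.7500 + 0.3750 + 0.5000) / 4 = 0.656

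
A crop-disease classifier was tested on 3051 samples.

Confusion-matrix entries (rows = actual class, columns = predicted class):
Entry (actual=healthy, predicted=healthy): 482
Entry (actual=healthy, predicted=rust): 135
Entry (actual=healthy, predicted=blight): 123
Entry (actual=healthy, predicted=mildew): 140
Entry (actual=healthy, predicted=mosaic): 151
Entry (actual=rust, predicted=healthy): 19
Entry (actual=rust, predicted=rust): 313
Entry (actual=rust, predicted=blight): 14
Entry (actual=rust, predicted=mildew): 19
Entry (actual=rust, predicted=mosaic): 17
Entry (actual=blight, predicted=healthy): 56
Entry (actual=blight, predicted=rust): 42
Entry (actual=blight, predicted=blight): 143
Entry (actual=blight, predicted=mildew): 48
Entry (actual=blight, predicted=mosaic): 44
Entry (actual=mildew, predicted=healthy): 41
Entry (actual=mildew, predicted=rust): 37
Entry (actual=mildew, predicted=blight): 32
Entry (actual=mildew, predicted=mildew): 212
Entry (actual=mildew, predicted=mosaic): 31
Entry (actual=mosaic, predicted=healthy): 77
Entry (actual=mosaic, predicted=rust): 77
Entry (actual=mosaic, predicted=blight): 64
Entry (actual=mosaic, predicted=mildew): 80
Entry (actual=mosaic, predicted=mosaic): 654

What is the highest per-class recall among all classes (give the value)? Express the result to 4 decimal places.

Per-class recall (TP/(TP+FN)):
  healthy: TP=482, FN=135+123+140+151=549 → 482/1031 = 0.46751
  rust: TP=313, FN=19+14+19+17=69 → 313/382 = 0.81937
  blight: TP=143, FN=56+42+48+44=190 → 143/333 = 0.42943
  mildew: TP=212, FN=41+37+32+31=141 → 212/353 = 0.60057
  mosaic: TP=654, FN=77+77+64+80=298 → 654/952 = 0.68697
Highest is class 'rust' with recall = 0.8194.

0.8194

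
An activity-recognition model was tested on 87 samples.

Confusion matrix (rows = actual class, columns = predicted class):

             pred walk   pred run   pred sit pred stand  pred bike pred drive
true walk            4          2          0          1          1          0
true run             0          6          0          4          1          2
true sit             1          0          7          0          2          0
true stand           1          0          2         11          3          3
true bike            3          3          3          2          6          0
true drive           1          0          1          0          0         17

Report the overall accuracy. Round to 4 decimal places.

0.5862

Accuracy = trace / total = (4+6+7+11+6+17=51) / 87 = 51/87 = 0.5862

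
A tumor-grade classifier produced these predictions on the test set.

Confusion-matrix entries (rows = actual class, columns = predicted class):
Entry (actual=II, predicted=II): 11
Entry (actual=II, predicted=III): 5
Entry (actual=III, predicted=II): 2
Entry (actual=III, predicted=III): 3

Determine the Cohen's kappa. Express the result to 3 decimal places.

Observed agreement pₒ = trace/N = 14/21 = 0.6667
Expected agreement pₑ = Σ (rowᵢ·colᵢ)/N² = (16·13 + 5·8)/21² = 0.5624
κ = (pₒ − pₑ)/(1 − pₑ) = (0.6667 − 0.5624)/(1 − 0.5624) = 0.238

0.238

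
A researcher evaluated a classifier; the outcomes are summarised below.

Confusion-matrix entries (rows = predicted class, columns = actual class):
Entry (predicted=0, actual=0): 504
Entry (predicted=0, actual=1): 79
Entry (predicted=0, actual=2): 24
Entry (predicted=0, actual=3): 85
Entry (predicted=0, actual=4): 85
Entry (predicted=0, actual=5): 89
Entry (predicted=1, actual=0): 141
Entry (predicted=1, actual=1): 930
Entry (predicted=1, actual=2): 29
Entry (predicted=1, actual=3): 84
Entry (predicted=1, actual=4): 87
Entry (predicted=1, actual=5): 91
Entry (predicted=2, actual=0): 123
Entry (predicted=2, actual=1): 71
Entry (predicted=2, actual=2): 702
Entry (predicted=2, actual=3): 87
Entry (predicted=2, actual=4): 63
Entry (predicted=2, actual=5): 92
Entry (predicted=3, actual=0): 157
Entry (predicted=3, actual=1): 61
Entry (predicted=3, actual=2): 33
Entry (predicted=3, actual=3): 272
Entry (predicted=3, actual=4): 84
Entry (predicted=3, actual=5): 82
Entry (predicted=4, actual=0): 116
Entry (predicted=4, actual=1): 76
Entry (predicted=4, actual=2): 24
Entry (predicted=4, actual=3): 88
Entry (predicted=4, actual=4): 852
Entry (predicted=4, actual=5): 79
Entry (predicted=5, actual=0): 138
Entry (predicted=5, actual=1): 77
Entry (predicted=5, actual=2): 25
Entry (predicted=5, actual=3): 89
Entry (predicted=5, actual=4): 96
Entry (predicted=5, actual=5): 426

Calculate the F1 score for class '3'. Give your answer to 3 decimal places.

0.390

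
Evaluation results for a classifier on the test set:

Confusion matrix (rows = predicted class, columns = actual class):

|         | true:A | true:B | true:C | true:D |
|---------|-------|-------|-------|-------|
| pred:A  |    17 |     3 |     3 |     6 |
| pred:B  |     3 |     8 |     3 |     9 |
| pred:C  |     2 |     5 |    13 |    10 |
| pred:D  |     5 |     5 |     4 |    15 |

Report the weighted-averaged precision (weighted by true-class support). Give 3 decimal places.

Per-class precision (TP/(TP+FP)):
  A: TP=17, FP=3+3+6=12 → 17/29 = 0.5862
  B: TP=8, FP=3+3+9=15 → 8/23 = 0.3478
  C: TP=13, FP=2+5+10=17 → 13/30 = 0.4333
  D: TP=15, FP=5+5+4=14 → 15/29 = 0.5172
Weighted-precision = Σ (supportᵢ/N)·precisionᵢ with N=111: (27/111)·0.5862 + (21/111)·0.3478 + (23/111)·0.4333 + (40/111)·0.5172 = 0.485

0.485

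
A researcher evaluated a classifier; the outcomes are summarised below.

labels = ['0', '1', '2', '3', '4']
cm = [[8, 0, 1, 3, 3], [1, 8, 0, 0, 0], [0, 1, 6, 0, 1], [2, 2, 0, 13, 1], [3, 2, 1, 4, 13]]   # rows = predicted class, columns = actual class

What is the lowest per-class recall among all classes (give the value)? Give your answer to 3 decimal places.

Per-class recall (TP/(TP+FN)):
  0: TP=8, FN=1+0+2+3=6 → 8/14 = 0.5714
  1: TP=8, FN=0+1+2+2=5 → 8/13 = 0.6154
  2: TP=6, FN=1+0+0+1=2 → 6/8 = 0.7500
  3: TP=13, FN=3+0+0+4=7 → 13/20 = 0.6500
  4: TP=13, FN=3+0+1+1=5 → 13/18 = 0.7222
Lowest is class '0' with recall = 0.571.

0.571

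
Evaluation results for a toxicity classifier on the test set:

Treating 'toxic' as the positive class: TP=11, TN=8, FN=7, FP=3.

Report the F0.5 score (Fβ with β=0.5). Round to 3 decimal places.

0.743

Fβ = (1+β²)·TP / ((1+β²)·TP + β²·FN + FP), with β²=1/4
= 1.25·11 / (1.25·11 + 0.25·7 + 3) = 0.743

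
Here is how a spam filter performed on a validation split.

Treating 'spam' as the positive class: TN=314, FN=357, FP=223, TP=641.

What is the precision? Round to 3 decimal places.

Precision = TP/(TP+FP) = 641/(641+223) = 641/864 = 0.742

0.742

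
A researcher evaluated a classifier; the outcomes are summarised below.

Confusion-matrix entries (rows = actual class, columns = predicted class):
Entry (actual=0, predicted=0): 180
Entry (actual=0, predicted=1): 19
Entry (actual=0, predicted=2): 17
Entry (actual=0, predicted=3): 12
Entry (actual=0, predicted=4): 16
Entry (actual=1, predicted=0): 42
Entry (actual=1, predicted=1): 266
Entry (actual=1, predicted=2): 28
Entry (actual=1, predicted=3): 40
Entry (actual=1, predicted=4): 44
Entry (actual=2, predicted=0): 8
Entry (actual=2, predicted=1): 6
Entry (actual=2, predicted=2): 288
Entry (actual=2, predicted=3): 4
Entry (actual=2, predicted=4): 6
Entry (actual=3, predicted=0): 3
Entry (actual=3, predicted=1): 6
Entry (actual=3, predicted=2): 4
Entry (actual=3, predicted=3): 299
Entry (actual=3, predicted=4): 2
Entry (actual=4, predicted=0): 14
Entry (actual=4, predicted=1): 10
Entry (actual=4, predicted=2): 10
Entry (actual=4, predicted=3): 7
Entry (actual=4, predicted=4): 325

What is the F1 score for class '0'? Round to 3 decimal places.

Take TP from the diagonal, FP from the rest of the '0' prediction marginal, FN from the rest of the '0' actual marginal.
F1 score = 2·TP/(2·TP+FP+FN).
0: TP=180, FP=42+8+3+14=67, FN=19+17+12+16=64 → 360/491 = 0.7332

0.733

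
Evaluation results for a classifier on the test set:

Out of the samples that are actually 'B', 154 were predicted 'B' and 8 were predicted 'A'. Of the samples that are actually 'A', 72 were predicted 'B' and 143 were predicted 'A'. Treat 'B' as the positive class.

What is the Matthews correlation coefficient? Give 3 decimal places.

0.622

MCC = (TP·TN − FP·FN) / √((TP+FP)(TP+FN)(TN+FP)(TN+FN))
Numerator = 154·143 − 72·8 = 21446
Denominator = √(226·162·215·151) = √1188608580 = 34476.2031
MCC = 21446 / 34476.2031 = 0.622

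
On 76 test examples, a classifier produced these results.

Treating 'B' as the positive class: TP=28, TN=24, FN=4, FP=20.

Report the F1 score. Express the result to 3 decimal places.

Precision = TP/(TP+FP) = 28/48 = 0.5833
Recall = TP/(TP+FN) = 28/32 = 0.8750
F1 = 2·TP/(2·TP+FP+FN) = 56/80 = 0.700

0.700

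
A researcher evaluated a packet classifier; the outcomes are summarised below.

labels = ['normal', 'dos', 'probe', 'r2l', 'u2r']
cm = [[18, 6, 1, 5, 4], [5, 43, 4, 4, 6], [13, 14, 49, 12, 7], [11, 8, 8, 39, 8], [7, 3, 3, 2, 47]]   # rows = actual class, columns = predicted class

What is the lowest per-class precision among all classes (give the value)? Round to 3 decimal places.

0.333

Per-class precision (TP/(TP+FP)):
  normal: TP=18, FP=5+13+11+7=36 → 18/54 = 0.3333
  dos: TP=43, FP=6+14+8+3=31 → 43/74 = 0.5811
  probe: TP=49, FP=1+4+8+3=16 → 49/65 = 0.7538
  r2l: TP=39, FP=5+4+12+2=23 → 39/62 = 0.6290
  u2r: TP=47, FP=4+6+7+8=25 → 47/72 = 0.6528
Lowest is class 'normal' with precision = 0.333.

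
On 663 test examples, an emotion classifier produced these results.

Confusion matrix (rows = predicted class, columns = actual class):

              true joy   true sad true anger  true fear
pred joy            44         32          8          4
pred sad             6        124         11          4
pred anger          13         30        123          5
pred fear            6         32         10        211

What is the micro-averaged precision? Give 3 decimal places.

0.757

Micro-averaging pools counts across classes: ΣTP=502, ΣFP=161, ΣFN=161.
Micro-precision = TP/(TP+FP) on pooled counts = 0.757 (equals overall accuracy in single-label multiclass).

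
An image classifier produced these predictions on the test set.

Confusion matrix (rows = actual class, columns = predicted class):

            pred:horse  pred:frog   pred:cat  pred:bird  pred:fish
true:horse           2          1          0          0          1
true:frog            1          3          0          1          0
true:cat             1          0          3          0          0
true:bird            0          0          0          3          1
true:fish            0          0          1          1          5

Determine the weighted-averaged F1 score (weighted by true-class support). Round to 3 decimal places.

0.667

Per-class F1 score (2·TP/(2·TP+FP+FN)):
  horse: TP=2, FP=1+1+0+0=2, FN=1+0+0+1=2 → 4/8 = 0.5000
  frog: TP=3, FP=1+0+0+0=1, FN=1+0+1+0=2 → 6/9 = 0.6667
  cat: TP=3, FP=0+0+0+1=1, FN=1+0+0+0=1 → 6/8 = 0.7500
  bird: TP=3, FP=0+1+0+1=2, FN=0+0+0+1=1 → 6/9 = 0.6667
  fish: TP=5, FP=1+0+0+1=2, FN=0+0+1+1=2 → 10/14 = 0.7143
Weighted-F1 score = Σ (supportᵢ/N)·F1 scoreᵢ with N=24: (4/24)·0.5000 + (5/24)·0.6667 + (4/24)·0.7500 + (4/24)·0.6667 + (7/24)·0.7143 = 0.667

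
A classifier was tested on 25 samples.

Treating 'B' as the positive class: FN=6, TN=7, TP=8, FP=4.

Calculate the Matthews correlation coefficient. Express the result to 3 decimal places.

MCC = (TP·TN − FP·FN) / √((TP+FP)(TP+FN)(TN+FP)(TN+FN))
Numerator = 8·7 − 4·6 = 32
Denominator = √(12·14·11·13) = √24024 = 154.9968
MCC = 32 / 154.9968 = 0.206

0.206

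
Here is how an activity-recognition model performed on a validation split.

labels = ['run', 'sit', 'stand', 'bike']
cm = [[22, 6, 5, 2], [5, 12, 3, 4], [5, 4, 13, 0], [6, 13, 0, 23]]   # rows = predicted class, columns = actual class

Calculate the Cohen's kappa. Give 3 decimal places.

0.422

Observed agreement pₒ = trace/N = 70/123 = 0.5691
Expected agreement pₑ = Σ (rowᵢ·colᵢ)/N² = (38·35 + 35·24 + 21·22 + 29·42)/123² = 0.2545
κ = (pₒ − pₑ)/(1 − pₑ) = (0.5691 − 0.2545)/(1 − 0.2545) = 0.422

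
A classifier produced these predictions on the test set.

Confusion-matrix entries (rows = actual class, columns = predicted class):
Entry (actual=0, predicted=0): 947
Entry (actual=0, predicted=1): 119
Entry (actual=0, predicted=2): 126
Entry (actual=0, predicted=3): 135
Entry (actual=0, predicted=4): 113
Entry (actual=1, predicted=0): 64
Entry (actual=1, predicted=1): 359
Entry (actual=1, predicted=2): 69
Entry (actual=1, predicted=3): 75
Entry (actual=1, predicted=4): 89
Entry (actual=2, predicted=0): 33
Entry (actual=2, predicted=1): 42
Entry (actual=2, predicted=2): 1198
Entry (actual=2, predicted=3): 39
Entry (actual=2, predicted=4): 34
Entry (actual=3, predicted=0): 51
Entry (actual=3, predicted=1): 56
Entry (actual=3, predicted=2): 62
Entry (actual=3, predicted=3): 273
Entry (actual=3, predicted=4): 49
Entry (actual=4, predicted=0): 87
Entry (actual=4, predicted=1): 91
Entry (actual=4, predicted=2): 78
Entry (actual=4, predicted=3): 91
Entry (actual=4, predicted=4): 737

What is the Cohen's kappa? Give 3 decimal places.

0.614

Observed agreement pₒ = trace/N = 3514/5017 = 0.7004
Expected agreement pₑ = Σ (rowᵢ·colᵢ)/N² = (1440·1182 + 656·667 + 1346·1533 + 491·613 + 1084·1022)/5017² = 0.2230
κ = (pₒ − pₑ)/(1 − pₑ) = (0.7004 − 0.2230)/(1 − 0.2230) = 0.614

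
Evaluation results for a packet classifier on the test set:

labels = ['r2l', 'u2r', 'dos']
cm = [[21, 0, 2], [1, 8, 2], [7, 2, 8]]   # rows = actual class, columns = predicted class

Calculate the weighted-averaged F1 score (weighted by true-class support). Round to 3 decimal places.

Per-class F1 score (2·TP/(2·TP+FP+FN)):
  r2l: TP=21, FP=1+7=8, FN=0+2=2 → 42/52 = 0.8077
  u2r: TP=8, FP=0+2=2, FN=1+2=3 → 16/21 = 0.7619
  dos: TP=8, FP=2+2=4, FN=7+2=9 → 16/29 = 0.5517
Weighted-F1 score = Σ (supportᵢ/N)·F1 scoreᵢ with N=51: (23/51)·0.8077 + (11/51)·0.7619 + (17/51)·0.5517 = 0.712

0.712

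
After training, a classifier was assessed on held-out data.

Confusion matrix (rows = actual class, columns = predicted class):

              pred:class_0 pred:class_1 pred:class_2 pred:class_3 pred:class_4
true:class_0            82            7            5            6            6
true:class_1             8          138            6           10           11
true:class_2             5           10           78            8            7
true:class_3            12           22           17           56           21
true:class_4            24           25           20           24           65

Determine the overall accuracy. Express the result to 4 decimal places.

Accuracy = trace / total = (82+138+78+56+65=419) / 673 = 419/673 = 0.6226

0.6226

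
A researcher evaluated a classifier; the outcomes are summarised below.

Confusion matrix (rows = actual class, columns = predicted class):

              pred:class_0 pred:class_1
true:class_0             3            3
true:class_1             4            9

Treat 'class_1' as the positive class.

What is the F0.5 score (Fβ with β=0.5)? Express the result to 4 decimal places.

Fβ = (1+β²)·TP / ((1+β²)·TP + β²·FN + FP), with β²=1/4
= 1.25·9 / (1.25·9 + 0.25·4 + 3) = 0.7377

0.7377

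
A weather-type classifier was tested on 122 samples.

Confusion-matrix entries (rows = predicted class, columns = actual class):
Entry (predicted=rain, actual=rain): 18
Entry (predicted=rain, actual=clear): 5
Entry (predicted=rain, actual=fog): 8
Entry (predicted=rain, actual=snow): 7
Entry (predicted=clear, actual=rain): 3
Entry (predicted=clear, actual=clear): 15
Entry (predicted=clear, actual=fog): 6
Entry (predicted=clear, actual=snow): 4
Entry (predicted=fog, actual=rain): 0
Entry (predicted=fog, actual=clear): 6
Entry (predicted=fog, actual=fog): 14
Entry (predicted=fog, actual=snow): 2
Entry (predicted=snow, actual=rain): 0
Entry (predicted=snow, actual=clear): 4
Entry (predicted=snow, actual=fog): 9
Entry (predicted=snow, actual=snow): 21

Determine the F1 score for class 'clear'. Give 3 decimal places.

0.517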